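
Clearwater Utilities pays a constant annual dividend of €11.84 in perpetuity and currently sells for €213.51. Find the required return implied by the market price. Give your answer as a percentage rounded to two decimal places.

5.55%

P = C/r ⇒ r = C/P = €11.84/€213.51 = 0.055454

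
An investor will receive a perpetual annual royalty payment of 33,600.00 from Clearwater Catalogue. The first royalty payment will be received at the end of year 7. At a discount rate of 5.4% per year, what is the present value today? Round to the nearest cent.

Value at end of year 6: C / r = 33,600.00 / 0.054 = 622,222.2222
Discount to today: PV = 622,222.2222 / (1 + 0.054)^6 = 622,222.2222 / 1.371020 = 453,839.04

453839.04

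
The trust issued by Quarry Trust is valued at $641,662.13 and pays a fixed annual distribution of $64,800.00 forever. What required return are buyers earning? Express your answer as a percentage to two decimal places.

10.10%

P = C/r ⇒ r = C/P = $64,800.00/$641,662.13 = 0.100988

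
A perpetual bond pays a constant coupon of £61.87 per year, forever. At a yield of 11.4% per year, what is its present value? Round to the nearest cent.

£542.72

Level perpetuity: PV = C / r = £61.87 / 0.114 = £542.72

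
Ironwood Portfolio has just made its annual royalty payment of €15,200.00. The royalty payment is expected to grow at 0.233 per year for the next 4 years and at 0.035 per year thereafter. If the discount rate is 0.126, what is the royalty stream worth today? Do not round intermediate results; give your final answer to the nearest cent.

D_1 = 18741.60000
D_2 = 23108.39280
D_3 = 28492.64832
D_4 = 35131.43538
Terminal value at year 4: TV = D_4×(1+g_2)/(r−g_2) = 36361.03562/0.091 = 399571.82000
P_0 = D_1/(1+r)^1 + D_2/(1+r)^2 + D_3/(1+r)^3 + D_4/(1+r)^4 + TV/(1+r)^4
    = 16644.40497 + 18226.06690 + 19958.02885 + 21854.57334 + 248565.75170 = 325248.82577

€325248.83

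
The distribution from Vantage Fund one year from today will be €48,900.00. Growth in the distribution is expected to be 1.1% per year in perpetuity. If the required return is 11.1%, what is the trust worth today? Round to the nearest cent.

Growing perpetuity: P = D₁ / (r − g) = €48,900.0000 / (0.111 − 0.011) = €489,000.00

€489000.00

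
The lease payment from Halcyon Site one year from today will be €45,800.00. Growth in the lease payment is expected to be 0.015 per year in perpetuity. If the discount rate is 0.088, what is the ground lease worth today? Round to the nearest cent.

€627397.26

Growing perpetuity: P = D₁ / (r − g) = €45,800.0000 / (0.088 − 0.015) = €627,397.26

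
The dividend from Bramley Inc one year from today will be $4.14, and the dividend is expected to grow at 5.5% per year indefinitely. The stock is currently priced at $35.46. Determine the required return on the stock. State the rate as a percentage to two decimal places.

P = D₁/(r − g) ⇒ r = D₁/P + g = $4.1400/$35.46 + 0.055 = 0.116751 + 0.055 = 0.171751

17.18%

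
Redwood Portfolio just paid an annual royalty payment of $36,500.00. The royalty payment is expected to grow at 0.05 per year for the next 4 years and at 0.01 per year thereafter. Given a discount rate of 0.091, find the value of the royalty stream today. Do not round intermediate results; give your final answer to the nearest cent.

$523258.86

D_1 = 38325.00000
D_2 = 40241.25000
D_3 = 42253.31250
D_4 = 44365.97813
Terminal value at year 4: TV = D_4×(1+g_2)/(r−g_2) = 44809.63791/0.081 = 553205.40625
P_0 = D_1/(1+r)^1 + D_2/(1+r)^2 + D_3/(1+r)^3 + D_4/(1+r)^4 + TV/(1+r)^4
    = 35128.32264 + 33808.19319 + 32537.67447 + 31314.90211 + 390469.76700 = 523258.85941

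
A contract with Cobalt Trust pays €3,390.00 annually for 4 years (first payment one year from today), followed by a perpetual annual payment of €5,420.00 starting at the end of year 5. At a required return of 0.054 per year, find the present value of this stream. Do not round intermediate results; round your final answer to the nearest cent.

PV of 4-year annuity: €3,390.00 × [1 − (1+0.054)^−4] / 0.054 = 11909.91455
Perpetuity value at year 4: €5,420.00 / 0.054 = 100370.37037
PV of perpetuity: 100370.37037 / (1+0.054)^4 = 81328.56008
Total PV = 11909.91455 + 81328.56008 = 93238.47464

€93238.47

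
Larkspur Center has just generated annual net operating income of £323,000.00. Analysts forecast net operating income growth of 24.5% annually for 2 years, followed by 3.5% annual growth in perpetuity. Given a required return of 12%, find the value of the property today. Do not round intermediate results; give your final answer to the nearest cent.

£5618062.50

D_1 = 402135.00000
D_2 = 500658.07500
Terminal value at year 2: TV = D_2×(1+g_2)/(r−g_2) = 518181.10763/0.085 = 6096248.32500
P_0 = D_1/(1+r)^1 + D_2/(1+r)^2 + TV/(1+r)^2
    = 359049.10714 + 399121.55214 + 4859891.84072 = 5618062.50000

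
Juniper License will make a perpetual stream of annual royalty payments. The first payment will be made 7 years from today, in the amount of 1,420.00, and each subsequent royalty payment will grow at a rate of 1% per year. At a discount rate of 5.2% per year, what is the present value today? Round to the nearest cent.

24942.77

Value at end of year 6: C₁ / (r − g) = 1,420.00 / (0.052 − 0.01) = 33,809.5238
Discount to today: PV = 33,809.5238 / (1 + 0.052)^6 = 33,809.5238 / 1.355484 = 24,942.77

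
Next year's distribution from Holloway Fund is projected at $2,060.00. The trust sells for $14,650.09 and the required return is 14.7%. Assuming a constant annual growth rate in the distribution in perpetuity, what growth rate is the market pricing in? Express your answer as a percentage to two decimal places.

P = D₁/(r−g) ⇒ g = r − D₁/P = 0.147 − $2,060.00/$14,650.09 = 0.006387

0.64%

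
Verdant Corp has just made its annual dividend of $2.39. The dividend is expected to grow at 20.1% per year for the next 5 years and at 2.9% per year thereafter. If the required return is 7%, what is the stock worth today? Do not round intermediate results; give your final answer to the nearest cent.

$123.99

D_1 = 2.87039
D_2 = 3.44734
D_3 = 4.14025
D_4 = 4.97244
D_5 = 5.97191
Terminal value at year 5: TV = D_5×(1+g_2)/(r−g_2) = 6.14509/0.041 = 149.88027
P_0 = D_1/(1+r)^1 + D_2/(1+r)^2 + D_3/(1+r)^3 + D_4/(1+r)^4 + D_5/(1+r)^5 + TV/(1+r)^5
    = 2.68261 + 3.01104 + 3.37968 + 3.79345 + 4.25789 + 106.86256 = 123.98723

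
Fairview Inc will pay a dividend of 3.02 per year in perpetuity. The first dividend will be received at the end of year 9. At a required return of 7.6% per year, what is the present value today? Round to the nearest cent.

Value at end of year 8: C / r = 3.02 / 0.076 = 39.7368
Discount to today: PV = 39.7368 / (1 + 0.076)^8 = 39.7368 / 1.796794 = 22.12

22.12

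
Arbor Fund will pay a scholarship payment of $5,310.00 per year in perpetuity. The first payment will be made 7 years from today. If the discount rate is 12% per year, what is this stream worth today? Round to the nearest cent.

Value at end of year 6: C / r = $5,310.00 / 0.12 = $44,250.0000
Discount to today: PV = $44,250.0000 / (1 + 0.12)^6 = $44,250.0000 / 1.973823 = $22,418.43

$22418.43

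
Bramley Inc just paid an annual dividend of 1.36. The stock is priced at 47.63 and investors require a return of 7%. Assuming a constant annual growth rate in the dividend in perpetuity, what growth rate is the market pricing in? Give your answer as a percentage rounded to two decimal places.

P = D₀(1+g)/(r−g) ⇒ P(r−g) = D₀(1+g) ⇒ g(P+D₀) = P·r − D₀
g = (P·r − D₀)/(P + D₀) = (47.63×0.07 − 1.36) / (47.63 + 1.36) = 0.040296

4.03%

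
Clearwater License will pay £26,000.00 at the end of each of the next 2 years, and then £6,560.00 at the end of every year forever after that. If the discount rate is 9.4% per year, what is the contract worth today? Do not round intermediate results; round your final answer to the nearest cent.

PV of 2-year annuity: £26,000.00 × [1 − (1+0.094)^−2] / 0.094 = 45489.94181
Perpetuity value at year 2: £6,560.00 / 0.094 = 69787.23404
PV of perpetuity: 69787.23404 / (1+0.094)^2 = 58309.77180
Total PV = 45489.94181 + 58309.77180 = 103799.71361

£103799.71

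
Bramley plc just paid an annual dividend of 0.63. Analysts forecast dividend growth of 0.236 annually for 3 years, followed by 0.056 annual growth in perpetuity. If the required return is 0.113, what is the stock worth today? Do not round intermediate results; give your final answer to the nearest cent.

18.32

D_1 = 0.77868
D_2 = 0.96245
D_3 = 1.18959
Terminal value at year 3: TV = D_3×(1+g_2)/(r−g_2) = 1.25620/0.057 = 22.03865
P_0 = D_1/(1+r)^1 + D_2/(1+r)^2 + D_3/(1+r)^3 + TV/(1+r)^3
    = 0.69962 + 0.77694 + 0.86280 + 15.98452 = 18.32388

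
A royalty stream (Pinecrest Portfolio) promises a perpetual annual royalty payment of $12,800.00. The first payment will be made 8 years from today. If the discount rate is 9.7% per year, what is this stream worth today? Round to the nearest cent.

$69022.68

Value at end of year 7: C / r = $12,800.00 / 0.097 = $131,958.7629
Discount to today: PV = $131,958.7629 / (1 + 0.097)^7 = $131,958.7629 / 1.911817 = $69,022.68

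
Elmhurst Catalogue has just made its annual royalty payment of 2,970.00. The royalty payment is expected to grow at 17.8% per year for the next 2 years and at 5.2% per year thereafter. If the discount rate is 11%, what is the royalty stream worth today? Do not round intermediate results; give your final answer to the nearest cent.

67169.05

D_1 = 3498.66000
D_2 = 4121.42148
Terminal value at year 2: TV = D_2×(1+g_2)/(r−g_2) = 4335.73540/0.058 = 74754.05857
P_0 = D_1/(1+r)^1 + D_2/(1+r)^2 + TV/(1+r)^2
    = 3151.94595 + 3345.03813 + 60672.07091 = 67169.05499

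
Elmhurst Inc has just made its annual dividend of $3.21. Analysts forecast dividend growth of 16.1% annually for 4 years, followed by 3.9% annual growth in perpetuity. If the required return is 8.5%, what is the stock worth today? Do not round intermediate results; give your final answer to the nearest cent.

D_1 = 3.72681
D_2 = 4.32683
D_3 = 5.02345
D_4 = 5.83222
Terminal value at year 4: TV = D_4×(1+g_2)/(r−g_2) = 6.05968/0.046 = 131.73210
P_0 = D_1/(1+r)^1 + D_2/(1+r)^2 + D_3/(1+r)^3 + D_4/(1+r)^4 + TV/(1+r)^4
    = 3.43485 + 3.67545 + 3.93290 + 4.20838 + 95.05450 = 110.30607

$110.31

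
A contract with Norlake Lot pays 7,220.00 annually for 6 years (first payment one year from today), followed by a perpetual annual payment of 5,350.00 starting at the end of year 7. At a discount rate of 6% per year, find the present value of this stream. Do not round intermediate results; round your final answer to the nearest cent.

98362.06

PV of 6-year annuity: 7,220.00 × [1 − (1+0.06)^−6] / 0.06 = 35503.08163
Perpetuity value at year 6: 5,350.00 / 0.06 = 89166.66667
PV of perpetuity: 89166.66667 / (1+0.06)^6 = 62858.98152
Total PV = 35503.08163 + 62858.98152 = 98362.06316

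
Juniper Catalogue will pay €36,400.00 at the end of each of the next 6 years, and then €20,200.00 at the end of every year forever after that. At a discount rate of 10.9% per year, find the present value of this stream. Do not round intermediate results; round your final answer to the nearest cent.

€254053.70

PV of 6-year annuity: €36,400.00 × [1 − (1+0.109)^−6] / 0.109 = 154436.20989
Perpetuity value at year 6: €20,200.00 / 0.109 = 185321.10092
PV of perpetuity: 185321.10092 / (1+0.109)^6 = 99617.48994
Total PV = 154436.20989 + 99617.48994 = 254053.69982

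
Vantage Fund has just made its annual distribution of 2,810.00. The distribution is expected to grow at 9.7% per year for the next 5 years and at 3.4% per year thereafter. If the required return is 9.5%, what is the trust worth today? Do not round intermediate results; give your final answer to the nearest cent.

62195.56

D_1 = 3082.57000
D_2 = 3381.57929
D_3 = 3709.59248
D_4 = 4069.42295
D_5 = 4464.15698
Terminal value at year 5: TV = D_5×(1+g_2)/(r−g_2) = 4615.93832/0.061 = 75671.11992
P_0 = D_1/(1+r)^1 + D_2/(1+r)^2 + D_3/(1+r)^3 + D_4/(1+r)^4 + D_5/(1+r)^5 + TV/(1+r)^5
    = 2815.13242 + 2820.27421 + 2825.42540 + 2830.58599 + 2835.75601 + 48068.38884 = 62195.56288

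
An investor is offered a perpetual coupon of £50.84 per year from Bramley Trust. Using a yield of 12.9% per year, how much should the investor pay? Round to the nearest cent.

Level perpetuity: PV = C / r = £50.84 / 0.129 = £394.11

£394.11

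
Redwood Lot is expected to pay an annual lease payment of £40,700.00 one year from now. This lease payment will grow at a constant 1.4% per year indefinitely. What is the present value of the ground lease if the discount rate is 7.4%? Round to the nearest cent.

Growing perpetuity: P = D₁ / (r − g) = £40,700.0000 / (0.074 − 0.014) = £678,333.33

£678333.33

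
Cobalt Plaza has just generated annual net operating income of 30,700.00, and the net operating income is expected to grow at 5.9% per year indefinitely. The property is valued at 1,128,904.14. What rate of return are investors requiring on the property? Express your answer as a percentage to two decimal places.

D₁ = 30,700.00 × 1.059 = 32,511.3000
P = D₁/(r − g) ⇒ r = D₁/P + g = 32,511.3000/1,128,904.14 + 0.059 = 0.028799 + 0.059 = 0.087799

8.78%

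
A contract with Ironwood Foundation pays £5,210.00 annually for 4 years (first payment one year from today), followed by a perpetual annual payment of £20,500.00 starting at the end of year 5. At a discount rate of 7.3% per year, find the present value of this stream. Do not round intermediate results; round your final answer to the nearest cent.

£229380.29

PV of 4-year annuity: £5,210.00 × [1 − (1+0.073)^−4] / 0.073 = 17528.50872
Perpetuity value at year 4: £20,500.00 / 0.073 = 280821.91781
PV of perpetuity: 280821.91781 / (1+0.073)^4 = 211851.77792
Total PV = 17528.50872 + 211851.77792 = 229380.28664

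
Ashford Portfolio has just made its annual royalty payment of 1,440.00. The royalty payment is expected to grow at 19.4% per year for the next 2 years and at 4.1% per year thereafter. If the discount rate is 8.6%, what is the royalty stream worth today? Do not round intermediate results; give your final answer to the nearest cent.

D_1 = 1719.36000
D_2 = 2052.91584
Terminal value at year 2: TV = D_2×(1+g_2)/(r−g_2) = 2137.08539/0.045 = 47490.78643
P_0 = D_1/(1+r)^1 + D_2/(1+r)^2 + TV/(1+r)^2
    = 1583.20442 + 1740.65016 + 40267.04044 = 43590.89503

43590.90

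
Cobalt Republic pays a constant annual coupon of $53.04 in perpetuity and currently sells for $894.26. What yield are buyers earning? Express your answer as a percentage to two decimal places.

P = C/r ⇒ r = C/P = $53.04/$894.26 = 0.059312

5.93%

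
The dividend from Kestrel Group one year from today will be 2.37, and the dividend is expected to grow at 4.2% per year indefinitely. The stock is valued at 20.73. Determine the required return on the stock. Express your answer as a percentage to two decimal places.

15.63%

P = D₁/(r − g) ⇒ r = D₁/P + g = 2.3700/20.73 + 0.042 = 0.114327 + 0.042 = 0.156327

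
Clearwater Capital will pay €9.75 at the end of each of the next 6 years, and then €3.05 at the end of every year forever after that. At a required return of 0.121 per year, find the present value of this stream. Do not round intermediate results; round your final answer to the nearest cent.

€52.68

PV of 6-year annuity: €9.75 × [1 − (1+0.121)^−6] / 0.121 = 39.97295
Perpetuity value at year 6: €3.05 / 0.121 = 25.20661
PV of perpetuity: 25.20661 / (1+0.121)^6 = 12.70225
Total PV = 39.97295 + 12.70225 = 52.67520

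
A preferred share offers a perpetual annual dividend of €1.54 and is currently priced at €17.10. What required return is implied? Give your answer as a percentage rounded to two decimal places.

P = C/r ⇒ r = C/P = €1.54/€17.10 = 0.090058

9.01%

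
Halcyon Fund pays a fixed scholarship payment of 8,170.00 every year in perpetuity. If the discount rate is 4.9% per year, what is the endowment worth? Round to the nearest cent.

166734.69

Level perpetuity: PV = C / r = 8,170.00 / 0.049 = 166,734.69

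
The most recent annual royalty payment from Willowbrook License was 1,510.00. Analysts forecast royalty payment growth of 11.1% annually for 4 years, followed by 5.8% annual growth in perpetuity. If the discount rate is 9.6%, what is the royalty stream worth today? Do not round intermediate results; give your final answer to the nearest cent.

50640.32

D_1 = 1677.61000
D_2 = 1863.82471
D_3 = 2070.70925
D_4 = 2300.55798
Terminal value at year 4: TV = D_4×(1+g_2)/(r−g_2) = 2433.99034/0.038 = 64052.37744
P_0 = D_1/(1+r)^1 + D_2/(1+r)^2 + D_3/(1+r)^3 + D_4/(1+r)^4 + TV/(1+r)^4
    = 1530.66606 + 1551.61496 + 1572.85056 + 1594.37680 + 44390.80672 = 50640.31509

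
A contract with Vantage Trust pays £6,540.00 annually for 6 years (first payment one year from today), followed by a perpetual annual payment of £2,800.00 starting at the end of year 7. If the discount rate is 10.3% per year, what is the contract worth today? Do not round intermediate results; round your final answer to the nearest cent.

PV of 6-year annuity: £6,540.00 × [1 − (1+0.103)^−6] / 0.103 = 28234.72823
Perpetuity value at year 6: £2,800.00 / 0.103 = 27184.46602
PV of perpetuity: 27184.46602 / (1+0.103)^6 = 15096.20317
Total PV = 28234.72823 + 15096.20317 = 43330.93140

£43330.93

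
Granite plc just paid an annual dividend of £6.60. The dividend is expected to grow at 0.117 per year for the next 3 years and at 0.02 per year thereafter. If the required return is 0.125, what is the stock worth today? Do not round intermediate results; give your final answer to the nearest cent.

D_1 = 7.37220
D_2 = 8.23475
D_3 = 9.19821
Terminal value at year 3: TV = D_3×(1+g_2)/(r−g_2) = 9.38218/0.105 = 89.35407
P_0 = D_1/(1+r)^1 + D_2/(1+r)^2 + D_3/(1+r)^3 + TV/(1+r)^3
    = 6.55307 + 6.50647 + 6.46020 + 62.75622 = 82.27595

£82.28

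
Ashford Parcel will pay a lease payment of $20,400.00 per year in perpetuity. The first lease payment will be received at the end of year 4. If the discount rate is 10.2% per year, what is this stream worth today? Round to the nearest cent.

Value at end of year 3: C / r = $20,400.00 / 0.102 = $200,000.0000
Discount to today: PV = $200,000.0000 / (1 + 0.102)^3 = $200,000.0000 / 1.338273 = $149,446.32

$149446.32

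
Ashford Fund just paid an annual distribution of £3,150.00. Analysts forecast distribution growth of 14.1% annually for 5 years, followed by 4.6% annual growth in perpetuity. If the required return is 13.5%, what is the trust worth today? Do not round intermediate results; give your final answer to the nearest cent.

D_1 = 3594.15000
D_2 = 4100.92515
D_3 = 4679.15560
D_4 = 5338.91654
D_5 = 6091.70377
Terminal value at year 5: TV = D_5×(1+g_2)/(r−g_2) = 6371.92214/0.089 = 71594.63079
P_0 = D_1/(1+r)^1 + D_2/(1+r)^2 + D_3/(1+r)^3 + D_4/(1+r)^4 + D_5/(1+r)^5 + TV/(1+r)^5
    = 3166.65198 + 3183.39199 + 3200.22050 + 3217.13796 + 3234.14486 + 38010.28677 = 54011.83406

£54011.83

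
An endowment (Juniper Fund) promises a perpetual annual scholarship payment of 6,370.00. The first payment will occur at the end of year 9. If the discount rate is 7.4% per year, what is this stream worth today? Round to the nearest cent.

48626.55

Value at end of year 8: C / r = 6,370.00 / 0.074 = 86,081.0811
Discount to today: PV = 86,081.0811 / (1 + 0.074)^8 = 86,081.0811 / 1.770249 = 48,626.55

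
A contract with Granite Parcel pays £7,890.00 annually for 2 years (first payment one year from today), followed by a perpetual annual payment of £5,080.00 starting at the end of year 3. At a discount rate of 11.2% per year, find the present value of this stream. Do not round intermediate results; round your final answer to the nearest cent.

PV of 2-year annuity: £7,890.00 × [1 − (1+0.112)^−2] / 0.112 = 13476.01056
Perpetuity value at year 2: £5,080.00 / 0.112 = 45357.14286
PV of perpetuity: 45357.14286 / (1+0.112)^2 = 36680.57332
Total PV = 13476.01056 + 36680.57332 = 50156.58388

£50156.58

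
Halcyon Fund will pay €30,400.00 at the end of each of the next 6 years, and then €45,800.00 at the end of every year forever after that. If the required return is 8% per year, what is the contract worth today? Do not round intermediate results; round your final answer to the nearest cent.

€501307.65

PV of 6-year annuity: €30,400.00 × [1 − (1+0.08)^−6] / 0.08 = 140535.54178
Perpetuity value at year 6: €45,800.00 / 0.08 = 572500.00000
PV of perpetuity: 572500.00000 / (1+0.08)^6 = 360772.11139
Total PV = 140535.54178 + 360772.11139 = 501307.65317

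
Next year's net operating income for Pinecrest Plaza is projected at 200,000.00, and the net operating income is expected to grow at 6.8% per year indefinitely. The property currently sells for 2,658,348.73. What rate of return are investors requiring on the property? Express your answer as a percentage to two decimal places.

P = D₁/(r − g) ⇒ r = D₁/P + g = 200,000.0000/2,658,348.73 + 0.068 = 0.075235 + 0.068 = 0.143235

14.32%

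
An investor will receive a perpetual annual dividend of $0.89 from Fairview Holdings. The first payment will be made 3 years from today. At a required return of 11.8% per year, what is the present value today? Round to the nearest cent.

Value at end of year 2: C / r = $0.89 / 0.118 = $7.5424
Discount to today: PV = $7.5424 / (1 + 0.118)^2 = $7.5424 / 1.249924 = $6.03

$6.03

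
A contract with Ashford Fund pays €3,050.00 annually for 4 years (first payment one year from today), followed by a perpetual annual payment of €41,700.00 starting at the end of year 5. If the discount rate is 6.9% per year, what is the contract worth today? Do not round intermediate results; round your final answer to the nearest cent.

€473136.02

PV of 4-year annuity: €3,050.00 × [1 − (1+0.069)^−4] / 0.069 = 10354.35957
Perpetuity value at year 4: €41,700.00 / 0.069 = 604347.82609
PV of perpetuity: 604347.82609 / (1+0.069)^4 = 462781.66409
Total PV = 10354.35957 + 462781.66409 = 473136.02366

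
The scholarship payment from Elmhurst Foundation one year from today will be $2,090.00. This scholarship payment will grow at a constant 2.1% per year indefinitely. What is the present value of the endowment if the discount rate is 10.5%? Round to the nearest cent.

Growing perpetuity: P = D₁ / (r − g) = $2,090.0000 / (0.105 − 0.021) = $24,880.95

$24880.95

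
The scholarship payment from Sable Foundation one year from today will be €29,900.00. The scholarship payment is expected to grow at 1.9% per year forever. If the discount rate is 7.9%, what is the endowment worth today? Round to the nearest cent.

€498333.33

Growing perpetuity: P = D₁ / (r − g) = €29,900.0000 / (0.079 − 0.019) = €498,333.33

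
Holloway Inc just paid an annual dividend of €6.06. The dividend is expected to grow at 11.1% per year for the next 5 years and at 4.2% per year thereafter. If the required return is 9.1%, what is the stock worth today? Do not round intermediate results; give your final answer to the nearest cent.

€173.13

D_1 = 6.73266
D_2 = 7.47999
D_3 = 8.31026
D_4 = 9.23270
D_5 = 10.25753
Terminal value at year 5: TV = D_5×(1+g_2)/(r−g_2) = 10.68835/0.049 = 218.12958
P_0 = D_1/(1+r)^1 + D_2/(1+r)^2 + D_3/(1+r)^3 + D_4/(1+r)^4 + D_5/(1+r)^5 + TV/(1+r)^5
    = 6.17109 + 6.28422 + 6.39942 + 6.51673 + 6.63620 + 141.12073 = 173.12838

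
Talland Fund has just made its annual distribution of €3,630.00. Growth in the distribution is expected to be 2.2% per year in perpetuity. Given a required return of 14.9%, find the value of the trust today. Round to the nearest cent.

D₁ = D₀ × (1 + g) = €3,630.00 × 1.022 = €3,709.8600
Growing perpetuity: P = D₁ / (r − g) = €3,709.8600 / (0.149 − 0.022) = €29,211.50

€29211.50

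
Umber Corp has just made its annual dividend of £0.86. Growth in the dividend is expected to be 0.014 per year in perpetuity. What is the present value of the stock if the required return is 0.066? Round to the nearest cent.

D₁ = D₀ × (1 + g) = £0.86 × 1.014 = £0.8720
Growing perpetuity: P = D₁ / (r − g) = £0.8720 / (0.066 − 0.014) = £16.77

£16.77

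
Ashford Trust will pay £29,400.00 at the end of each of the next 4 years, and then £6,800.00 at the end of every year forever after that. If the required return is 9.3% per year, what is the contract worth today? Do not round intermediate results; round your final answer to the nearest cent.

£145856.40

PV of 4-year annuity: £29,400.00 × [1 − (1+0.093)^−4] / 0.093 = 94623.93019
Perpetuity value at year 4: £6,800.00 / 0.093 = 73118.27957
PV of perpetuity: 73118.27957 / (1+0.093)^4 = 51232.47259
Total PV = 94623.93019 + 51232.47259 = 145856.40278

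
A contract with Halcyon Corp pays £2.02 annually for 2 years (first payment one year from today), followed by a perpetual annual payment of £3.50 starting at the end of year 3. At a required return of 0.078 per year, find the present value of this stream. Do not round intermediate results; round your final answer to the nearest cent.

PV of 2-year annuity: £2.02 × [1 − (1+0.078)^−2] / 0.078 = 3.61210
Perpetuity value at year 2: £3.50 / 0.078 = 44.87179
PV of perpetuity: 44.87179 / (1+0.078)^2 = 38.61321
Total PV = 3.61210 + 38.61321 = 42.22531

£42.23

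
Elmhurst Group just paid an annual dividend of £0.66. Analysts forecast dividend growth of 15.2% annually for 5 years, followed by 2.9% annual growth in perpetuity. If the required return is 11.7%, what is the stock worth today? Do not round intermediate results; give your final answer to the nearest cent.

D_1 = 0.76032
D_2 = 0.87589
D_3 = 1.00902
D_4 = 1.16240
D_5 = 1.33908
Terminal value at year 5: TV = D_5×(1+g_2)/(r−g_2) = 1.37791/0.088 = 15.65810
P_0 = D_1/(1+r)^1 + D_2/(1+r)^2 + D_3/(1+r)^3 + D_4/(1+r)^4 + D_5/(1+r)^5 + TV/(1+r)^5
    = 0.68068 + 0.70201 + 0.72401 + 0.74669 + 0.77009 + 9.00478 = 12.62826

£12.63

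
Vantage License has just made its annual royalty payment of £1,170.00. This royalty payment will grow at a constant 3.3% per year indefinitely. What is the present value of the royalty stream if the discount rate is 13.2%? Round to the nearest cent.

D₁ = D₀ × (1 + g) = £1,170.00 × 1.033 = £1,208.6100
Growing perpetuity: P = D₁ / (r − g) = £1,208.6100 / (0.132 − 0.033) = £12,208.18

£12208.18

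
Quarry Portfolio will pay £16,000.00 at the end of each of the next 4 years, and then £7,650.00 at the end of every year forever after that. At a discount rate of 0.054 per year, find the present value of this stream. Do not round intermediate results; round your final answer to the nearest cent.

PV of 4-year annuity: £16,000.00 × [1 − (1+0.054)^−4] / 0.054 = 56211.98609
Perpetuity value at year 4: £7,650.00 / 0.054 = 141666.66667
PV of perpetuity: 141666.66667 / (1+0.054)^4 = 114790.31082
Total PV = 56211.98609 + 114790.31082 = 171002.29691

£171002.30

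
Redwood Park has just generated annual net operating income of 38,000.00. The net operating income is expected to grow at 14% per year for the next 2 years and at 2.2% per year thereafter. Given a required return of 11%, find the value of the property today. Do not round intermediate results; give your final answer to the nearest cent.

544604.42

D_1 = 43320.00000
D_2 = 49384.80000
Terminal value at year 2: TV = D_2×(1+g_2)/(r−g_2) = 50471.26560/0.088 = 573537.10909
P_0 = D_1/(1+r)^1 + D_2/(1+r)^2 + TV/(1+r)^2
    = 39027.02703 + 40081.81154 + 465495.58404 = 544604.42260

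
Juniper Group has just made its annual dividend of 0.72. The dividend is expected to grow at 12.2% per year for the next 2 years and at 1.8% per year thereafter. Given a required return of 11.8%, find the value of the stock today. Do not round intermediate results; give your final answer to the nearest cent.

8.83

D_1 = 0.80784
D_2 = 0.90640
Terminal value at year 2: TV = D_2×(1+g_2)/(r−g_2) = 0.92271/0.1 = 9.22712
P_0 = D_1/(1+r)^1 + D_2/(1+r)^2 + TV/(1+r)^2
    = 0.72258 + 0.72516 + 7.38214 = 8.82988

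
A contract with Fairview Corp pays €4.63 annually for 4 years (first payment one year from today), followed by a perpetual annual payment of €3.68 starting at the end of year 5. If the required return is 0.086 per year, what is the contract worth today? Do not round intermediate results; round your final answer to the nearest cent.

€45.90

PV of 4-year annuity: €4.63 × [1 − (1+0.086)^−4] / 0.086 = 15.13255
Perpetuity value at year 4: €3.68 / 0.086 = 42.79070
PV of perpetuity: 42.79070 / (1+0.086)^4 = 30.76310
Total PV = 15.13255 + 30.76310 = 45.89565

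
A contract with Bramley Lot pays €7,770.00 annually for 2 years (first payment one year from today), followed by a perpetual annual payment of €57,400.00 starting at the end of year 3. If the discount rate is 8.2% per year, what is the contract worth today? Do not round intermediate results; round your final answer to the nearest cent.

PV of 2-year annuity: €7,770.00 × [1 − (1+0.082)^−2] / 0.082 = 13818.06472
Perpetuity value at year 2: €57,400.00 / 0.082 = 700000.00000
PV of perpetuity: 700000.00000 / (1+0.082)^2 = 597920.60298
Total PV = 13818.06472 + 597920.60298 = 611738.66770

€611738.67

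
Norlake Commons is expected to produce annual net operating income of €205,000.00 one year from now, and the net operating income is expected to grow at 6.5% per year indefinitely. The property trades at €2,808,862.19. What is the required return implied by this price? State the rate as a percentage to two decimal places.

P = D₁/(r − g) ⇒ r = D₁/P + g = €205,000.0000/€2,808,862.19 + 0.065 = 0.072983 + 0.065 = 0.137983

13.80%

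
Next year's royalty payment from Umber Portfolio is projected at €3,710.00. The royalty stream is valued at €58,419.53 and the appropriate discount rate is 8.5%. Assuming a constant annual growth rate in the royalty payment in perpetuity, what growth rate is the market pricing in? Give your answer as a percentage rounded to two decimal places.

P = D₁/(r−g) ⇒ g = r − D₁/P = 0.085 − €3,710.00/€58,419.53 = 0.021494

2.15%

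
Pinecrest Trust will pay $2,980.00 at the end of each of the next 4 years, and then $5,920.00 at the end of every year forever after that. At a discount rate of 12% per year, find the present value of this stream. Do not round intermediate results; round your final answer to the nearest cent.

PV of 4-year annuity: $2,980.00 × [1 − (1+0.12)^−4] / 0.12 = 9051.30105
Perpetuity value at year 4: $5,920.00 / 0.12 = 49333.33333
PV of perpetuity: 49333.33333 / (1+0.12)^4 = 31352.22520
Total PV = 9051.30105 + 31352.22520 = 40403.52625

$40403.53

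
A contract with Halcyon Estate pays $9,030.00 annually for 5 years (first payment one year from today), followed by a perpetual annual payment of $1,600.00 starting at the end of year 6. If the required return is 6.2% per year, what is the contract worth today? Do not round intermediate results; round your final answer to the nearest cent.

$56934.76

PV of 5-year annuity: $9,030.00 × [1 − (1+0.062)^−5] / 0.062 = 37831.57884
Perpetuity value at year 5: $1,600.00 / 0.062 = 25806.45161
PV of perpetuity: 25806.45161 / (1+0.062)^5 = 19103.18183
Total PV = 37831.57884 + 19103.18183 = 56934.76067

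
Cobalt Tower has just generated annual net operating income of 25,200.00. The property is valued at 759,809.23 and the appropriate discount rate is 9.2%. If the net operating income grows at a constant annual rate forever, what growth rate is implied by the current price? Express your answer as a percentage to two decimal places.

5.69%

P = D₀(1+g)/(r−g) ⇒ P(r−g) = D₀(1+g) ⇒ g(P+D₀) = P·r − D₀
g = (P·r − D₀)/(P + D₀) = (759,809.23×0.092 − 25,200.00) / (759,809.23 + 25,200.00) = 0.056945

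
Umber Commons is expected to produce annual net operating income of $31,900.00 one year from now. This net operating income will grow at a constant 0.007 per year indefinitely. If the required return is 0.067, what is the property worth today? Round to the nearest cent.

$531666.67

Growing perpetuity: P = D₁ / (r − g) = $31,900.0000 / (0.067 − 0.007) = $531,666.67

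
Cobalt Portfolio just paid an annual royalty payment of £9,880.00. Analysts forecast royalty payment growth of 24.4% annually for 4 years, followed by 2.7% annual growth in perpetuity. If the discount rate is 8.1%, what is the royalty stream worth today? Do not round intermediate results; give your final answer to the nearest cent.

£386381.74

D_1 = 12290.72000
D_2 = 15289.65568
D_3 = 19020.33167
D_4 = 23661.29259
Terminal value at year 4: TV = D_4×(1+g_2)/(r−g_2) = 24300.14749/0.054 = 450002.73134
P_0 = D_1/(1+r)^1 + D_2/(1+r)^2 + D_3/(1+r)^3 + D_4/(1+r)^4 + TV/(1+r)^4
    = 11369.76873 + 13084.17419 + 15057.08853 + 17327.49133 + 329543.21472 = 386381.73750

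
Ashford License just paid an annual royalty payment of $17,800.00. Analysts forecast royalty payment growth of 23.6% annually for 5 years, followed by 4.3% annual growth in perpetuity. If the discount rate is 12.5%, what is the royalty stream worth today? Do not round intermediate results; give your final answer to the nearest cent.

$481503.16

D_1 = 22000.80000
D_2 = 27192.98880
D_3 = 33610.53416
D_4 = 41542.62022
D_5 = 51346.67859
Terminal value at year 5: TV = D_5×(1+g_2)/(r−g_2) = 53554.58577/0.082 = 653104.70449
P_0 = D_1/(1+r)^1 + D_2/(1+r)^2 + D_3/(1+r)^3 + D_4/(1+r)^4 + D_5/(1+r)^5 + TV/(1+r)^5
    = 19556.26667 + 21485.81831 + 23605.75238 + 25934.85329 + 28493.75881 + 362426.71268 = 481503.16214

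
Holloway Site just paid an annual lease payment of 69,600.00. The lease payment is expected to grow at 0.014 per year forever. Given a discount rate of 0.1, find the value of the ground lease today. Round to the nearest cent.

D₁ = D₀ × (1 + g) = 69,600.00 × 1.014 = 70,574.4000
Growing perpetuity: P = D₁ / (r − g) = 70,574.4000 / (0.1 − 0.014) = 820,632.56

820632.56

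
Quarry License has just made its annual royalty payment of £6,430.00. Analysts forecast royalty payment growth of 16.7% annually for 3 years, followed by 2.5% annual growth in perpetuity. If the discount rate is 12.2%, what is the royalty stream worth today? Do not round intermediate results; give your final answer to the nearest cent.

D_1 = 7503.81000
D_2 = 8756.94627
D_3 = 10219.35630
Terminal value at year 3: TV = D_3×(1+g_2)/(r−g_2) = 10474.84020/0.097 = 107988.04335
P_0 = D_1/(1+r)^1 + D_2/(1+r)^2 + D_3/(1+r)^3 + TV/(1+r)^3
    = 6687.88770 + 6956.11849 + 7235.10720 + 76453.45237 = 97332.56576

£97332.57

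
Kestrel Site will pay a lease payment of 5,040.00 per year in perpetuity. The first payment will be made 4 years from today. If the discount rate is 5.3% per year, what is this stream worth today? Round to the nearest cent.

Value at end of year 3: C / r = 5,040.00 / 0.053 = 95,094.3396
Discount to today: PV = 95,094.3396 / (1 + 0.053)^3 = 95,094.3396 / 1.167576 = 81,445.96

81445.96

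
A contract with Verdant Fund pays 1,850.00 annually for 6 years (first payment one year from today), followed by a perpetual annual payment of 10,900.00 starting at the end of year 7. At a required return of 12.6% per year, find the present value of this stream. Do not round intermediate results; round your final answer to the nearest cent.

PV of 6-year annuity: 1,850.00 × [1 − (1+0.126)^−6] / 0.126 = 7478.58719
Perpetuity value at year 6: 10,900.00 / 0.126 = 86507.93651
PV of perpetuity: 86507.93651 / (1+0.126)^6 = 42444.90929
Total PV = 7478.58719 + 42444.90929 = 49923.49647

49923.50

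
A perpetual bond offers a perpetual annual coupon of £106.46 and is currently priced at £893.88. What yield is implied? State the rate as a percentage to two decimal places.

P = C/r ⇒ r = C/P = £106.46/£893.88 = 0.119099

11.91%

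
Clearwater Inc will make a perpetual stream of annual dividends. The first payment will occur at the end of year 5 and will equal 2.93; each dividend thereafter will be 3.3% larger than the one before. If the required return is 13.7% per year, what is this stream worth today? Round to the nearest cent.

Value at end of year 4: C₁ / (r − g) = 2.93 / (0.137 − 0.033) = 28.1731
Discount to today: PV = 28.1731 / (1 + 0.137)^4 = 28.1731 / 1.671252 = 16.86

16.86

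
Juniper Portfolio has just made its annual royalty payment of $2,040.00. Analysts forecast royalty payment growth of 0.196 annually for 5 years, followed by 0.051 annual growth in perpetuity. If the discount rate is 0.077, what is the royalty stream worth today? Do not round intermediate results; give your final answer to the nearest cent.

$153385.68

D_1 = 2439.84000
D_2 = 2918.04864
D_3 = 3489.98617
D_4 = 4174.02346
D_5 = 4992.13206
Terminal value at year 5: TV = D_5×(1+g_2)/(r−g_2) = 5246.73080/0.026 = 201797.33836
P_0 = D_1/(1+r)^1 + D_2/(1+r)^2 + D_3/(1+r)^3 + D_4/(1+r)^4 + D_5/(1+r)^5 + TV/(1+r)^5
    = 2265.40390 + 2515.71315 + 2793.67960 + 3102.35915 + 3445.14535 + 139263.37542 = 153385.67657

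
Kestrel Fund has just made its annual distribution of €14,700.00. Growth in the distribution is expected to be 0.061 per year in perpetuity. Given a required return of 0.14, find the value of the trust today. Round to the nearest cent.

€197426.58

D₁ = D₀ × (1 + g) = €14,700.00 × 1.061 = €15,596.7000
Growing perpetuity: P = D₁ / (r − g) = €15,596.7000 / (0.14 − 0.061) = €197,426.58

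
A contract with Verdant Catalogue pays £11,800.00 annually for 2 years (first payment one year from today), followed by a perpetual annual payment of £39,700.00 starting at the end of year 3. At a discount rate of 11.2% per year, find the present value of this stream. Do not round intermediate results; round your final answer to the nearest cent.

PV of 2-year annuity: £11,800.00 × [1 − (1+0.112)^−2] / 0.112 = 20154.23632
Perpetuity value at year 2: £39,700.00 / 0.112 = 354464.28571
PV of perpetuity: 354464.28571 / (1+0.112)^2 = 286657.23639
Total PV = 20154.23632 + 286657.23639 = 306811.47271

£306811.47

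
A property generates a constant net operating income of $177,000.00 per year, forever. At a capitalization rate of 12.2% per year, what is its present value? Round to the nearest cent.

Level perpetuity: PV = C / r = $177,000.00 / 0.122 = $1,450,819.67

$1450819.67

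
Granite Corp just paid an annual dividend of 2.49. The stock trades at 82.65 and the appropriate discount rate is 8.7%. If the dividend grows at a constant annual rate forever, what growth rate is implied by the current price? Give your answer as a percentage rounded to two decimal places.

5.52%

P = D₀(1+g)/(r−g) ⇒ P(r−g) = D₀(1+g) ⇒ g(P+D₀) = P·r − D₀
g = (P·r − D₀)/(P + D₀) = (82.65×0.087 − 2.49) / (82.65 + 2.49) = 0.055210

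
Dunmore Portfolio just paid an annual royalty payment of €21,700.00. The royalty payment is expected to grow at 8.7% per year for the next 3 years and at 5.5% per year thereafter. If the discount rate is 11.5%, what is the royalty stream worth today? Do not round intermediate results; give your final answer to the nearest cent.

D_1 = 23587.90000
D_2 = 25640.04730
D_3 = 27870.73142
Terminal value at year 3: TV = D_3×(1+g_2)/(r−g_2) = 29403.62164/0.06 = 490060.36072
P_0 = D_1/(1+r)^1 + D_2/(1+r)^2 + D_3/(1+r)^3 + TV/(1+r)^3
    = 21155.06726 + 20623.81894 + 20105.91138 + 353528.94173 = 415413.73931

€415413.74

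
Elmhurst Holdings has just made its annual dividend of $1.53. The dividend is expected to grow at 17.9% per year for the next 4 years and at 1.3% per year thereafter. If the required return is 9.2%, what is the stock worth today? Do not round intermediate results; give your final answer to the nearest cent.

D_1 = 1.80387
D_2 = 2.12676
D_3 = 2.50745
D_4 = 2.95629
Terminal value at year 4: TV = D_4×(1+g_2)/(r−g_2) = 2.99472/0.079 = 37.90784
P_0 = D_1/(1+r)^1 + D_2/(1+r)^2 + D_3/(1+r)^3 + D_4/(1+r)^4 + TV/(1+r)^4
    = 1.65190 + 1.78350 + 1.92559 + 2.07901 + 26.65867 = 34.09867

$34.10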